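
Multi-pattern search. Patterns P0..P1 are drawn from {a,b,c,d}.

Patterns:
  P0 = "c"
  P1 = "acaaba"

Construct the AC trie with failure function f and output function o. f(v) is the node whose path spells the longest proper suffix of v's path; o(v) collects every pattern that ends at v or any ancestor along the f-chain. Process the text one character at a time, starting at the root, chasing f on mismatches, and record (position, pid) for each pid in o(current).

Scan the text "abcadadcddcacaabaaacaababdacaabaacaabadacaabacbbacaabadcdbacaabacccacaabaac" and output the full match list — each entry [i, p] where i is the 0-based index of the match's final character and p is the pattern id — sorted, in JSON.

Construct AC machine:
Trie (insert patterns):
  0='ε' goto a→2 c→1
  1='c' goto ·  ←P0
  2='a' goto c→3
  3='ac' goto a→4
  4='aca' goto a→5
  5='acaa' goto b→6
  6='acaab' goto a→7
  7='acaaba' goto ·  ←P1

BFS fail/out derivation:
  n1('c'): parent n0 fail=0; on 'c' 0 → fail=0;  out {0}∪∅={0}
  n2('a'): parent n0 fail=0; on 'a' 0 → fail=0;  out ∅∪∅=∅
  n3('ac'): parent n2 fail=0; on 'c' 0 → fail=1;  out ∅∪{0}={0}
  n4('aca'): parent n3 fail=1; on 'a' 1→0 → fail=2;  out ∅∪∅=∅
  n5('acaa'): parent n4 fail=2; on 'a' 2→0 → fail=2;  out ∅∪∅=∅
  n6('acaab'): parent n5 fail=2; on 'b' 2→0 → fail=0;  out ∅∪∅=∅
  n7('acaaba'): parent n6 fail=0; on 'a' 0 → fail=2;  out {1}∪∅={1}

Text stream:
i=0 'a': node 0→2
i=1 'b': node 2→0 (via fail)
i=2 'c': node 0→1  ** P0@[2:2]
i=3 'a': node 1→2 (via fail)
i=4 'd': node 2→0 (via fail)
i=5 'a': node 0→2
i=6 'd': node 2→0 (via fail)
i=7 'c': node 0→1  ** P0@[7:7]
i=8 'd': node 1→0 (via fail)
i=9 'd': node 0→0
i=10 'c': node 0→1  ** P0@[10:10]
i=11 'a': node 1→2 (via fail)
i=12 'c': node 2→3  ** P0@[12:12]
i=13 'a': node 3→4
i=14 'a': node 4→5
i=15 'b': node 5→6
i=16 'a': node 6→7  ** P1@[11:16]
i=17 'a': node 7→2 (via fail)
i=18 'a': node 2→2 (via fail)
i=19 'c': node 2→3  ** P0@[19:19]
i=20 'a': node 3→4
i=21 'a': node 4→5
i=22 'b': node 5→6
i=23 'a': node 6→7  ** P1@[18:23]
i=24 'b': node 7→0 (via fail)
i=25 'd': node 0→0
i=26 'a': node 0→2
i=27 'c': node 2→3  ** P0@[27:27]
i=28 'a': node 3→4
i=29 'a': node 4→5
i=30 'b': node 5→6
i=31 'a': node 6→7  ** P1@[26:31]
i=32 'a': node 7→2 (via fail)
i=33 'c': node 2→3  ** P0@[33:33]
i=34 'a': node 3→4
i=35 'a': node 4→5
i=36 'b': node 5→6
i=37 'a': node 6→7  ** P1@[32:37]
i=38 'd': node 7→0 (via fail)
i=39 'a': node 0→2
i=40 'c': node 2→3  ** P0@[40:40]
i=41 'a': node 3→4
i=42 'a': node 4→5
i=43 'b': node 5→6
i=44 'a': node 6→7  ** P1@[39:44]
i=45 'c': node 7→3 (via fail)  ** P0@[45:45]
i=46 'b': node 3→0 (via fail)
i=47 'b': node 0→0
i=48 'a': node 0→2
i=49 'c': node 2→3  ** P0@[49:49]
i=50 'a': node 3→4
i=51 'a': node 4→5
i=52 'b': node 5→6
i=53 'a': node 6→7  ** P1@[48:53]
i=54 'd': node 7→0 (via fail)
i=55 'c': node 0→1  ** P0@[55:55]
i=56 'd': node 1→0 (via fail)
i=57 'b': node 0→0
i=58 'a': node 0→2
i=59 'c': node 2→3  ** P0@[59:59]
i=60 'a': node 3→4
i=61 'a': node 4→5
i=62 'b': node 5→6
i=63 'a': node 6→7  ** P1@[58:63]
i=64 'c': node 7→3 (via fail)  ** P0@[64:64]
i=65 'c': node 3→1 (via fail)  ** P0@[65:65]
i=66 'c': node 1→1 (via fail)  ** P0@[66:66]
i=67 'a': node 1→2 (via fail)
i=68 'c': node 2→3  ** P0@[68:68]
i=69 'a': node 3→4
i=70 'a': node 4→5
i=71 'b': node 5→6
i=72 'a': node 6→7  ** P1@[67:72]
i=73 'a': node 7→2 (via fail)
i=74 'c': node 2→3  ** P0@[74:74]

Result: [[2,0],[7,0],[10,0],[12,0],[16,1],[19,0],[23,1],[27,0],[31,1],[33,0],[37,1],[40,0],[44,1],[45,0],[49,0],[53,1],[55,0],[59,0],[63,1],[64,0],[65,0],[66,0],[68,0],[72,1],[74,0]]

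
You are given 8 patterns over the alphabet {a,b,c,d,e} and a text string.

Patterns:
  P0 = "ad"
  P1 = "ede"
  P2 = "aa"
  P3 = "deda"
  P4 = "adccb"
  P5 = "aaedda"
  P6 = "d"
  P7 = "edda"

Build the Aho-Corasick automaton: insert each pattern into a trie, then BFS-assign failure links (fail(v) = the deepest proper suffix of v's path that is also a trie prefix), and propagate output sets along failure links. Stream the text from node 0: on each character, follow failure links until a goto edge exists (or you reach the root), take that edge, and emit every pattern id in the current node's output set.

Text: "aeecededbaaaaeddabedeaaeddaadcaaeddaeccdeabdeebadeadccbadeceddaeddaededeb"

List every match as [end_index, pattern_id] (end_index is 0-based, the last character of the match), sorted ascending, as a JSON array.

Build automaton:
Trie nodes:
  n0 'ε': a→1 d→7 e→3
  n1 'a': a→6 d→2
  n2 'ad': c→11  [P0 ends]
  n3 'e': d→4
  n4 'ed': d→18 e→5
  n5 'ede': ·  [P1 ends]
  n6 'aa': e→14  [P2 ends]
  n7 'd': e→8  [P6 ends]
  n8 'de': d→9
  n9 'ded': a→10
  n10 'deda': ·  [P3 ends]
  n11 'adc': c→12
  n12 'adcc': b→13
  n13 'adccb': ·  [P4 ends]
  n14 'aae': d→15
  n15 'aaed': d→16
  n16 'aaedd': a→17
  n17 'aaedda': ·  [P5 ends]
  n18 'edd': a→19
  n19 'edda': ·  [P7 ends]

Failure links (BFS by depth):
  n1('a'): parent n0 fail=0; on 'a' 0 → fail=0;  out ∅∪∅=∅
  n3('e'): parent n0 fail=0; on 'e' 0 → fail=0;  out ∅∪∅=∅
  n7('d'): parent n0 fail=0; on 'd' 0 → fail=0;  out {6}∪∅={6}
  n2('ad'): parent n1 fail=0; on 'd' 0 → fail=7;  out {0}∪{6}={0,6}
  n4('ed'): parent n3 fail=0; on 'd' 0 → fail=7;  out ∅∪{6}={6}
  n6('aa'): parent n1 fail=0; on 'a' 0 → fail=1;  out {2}∪∅={2}
  n8('de'): parent n7 fail=0; on 'e' 0 → fail=3;  out ∅∪∅=∅
  n5('ede'): parent n4 fail=7; on 'e' 7 → fail=8;  out {1}∪∅={1}
  n9('ded'): parent n8 fail=3; on 'd' 3 → fail=4;  out ∅∪{6}={6}
  n11('adc'): parent n2 fail=7; on 'c' 7→0 → fail=0;  out ∅∪∅=∅
  n14('aae'): parent n6 fail=1; on 'e' 1→0 → fail=3;  out ∅∪∅=∅
  n18('edd'): parent n4 fail=7; on 'd' 7→0 → fail=7;  out ∅∪{6}={6}
  n10('deda'): parent n9 fail=4; on 'a' 4→7→0 → fail=1;  out {3}∪∅={3}
  n12('adcc'): parent n11 fail=0; on 'c' 0 → fail=0;  out ∅∪∅=∅
  n15('aaed'): parent n14 fail=3; on 'd' 3 → fail=4;  out ∅∪{6}={6}
  n19('edda'): parent n18 fail=7; on 'a' 7→0 → fail=1;  out {7}∪∅={7}
  n13('adccb'): parent n12 fail=0; on 'b' 0 → fail=0;  out {4}∪∅={4}
  n16('aaedd'): parent n15 fail=4; on 'd' 4 → fail=18;  out ∅∪{6}={6}
  n17('aaedda'): parent n16 fail=18; on 'a' 18 → fail=19;  out {5}∪{7}={5,7}

Text stream:
[0] read 'a'  n0⇒n1
[1] read 'e'  n1⇒n3 (fail-walked)
[2] read 'e'  n3⇒n3 (fail-walked)
[3] read 'c'  n3⇒n0 (fail-walked)
[4] read 'e'  n0⇒n3
[5] read 'd'  n3⇒n4  ** P6@[5:5]
[6] read 'e'  n4⇒n5  ** P1@[4:6]
[7] read 'd'  n5⇒n9 (fail-walked)  ** P6@[7:7]
[8] read 'b'  n9⇒n0 (fail-walked)
[9] read 'a'  n0⇒n1
[10] read 'a'  n1⇒n6  ** P2@[9:10]
[11] read 'a'  n6⇒n6 (fail-walked)  ** P2@[10:11]
[12] read 'a'  n6⇒n6 (fail-walked)  ** P2@[11:12]
[13] read 'e'  n6⇒n14
[14] read 'd'  n14⇒n15  ** P6@[14:14]
[15] read 'd'  n15⇒n16  ** P6@[15:15]
[16] read 'a'  n16⇒n17  ** P5@[11:16],P7@[13:16]
[17] read 'b'  n17⇒n0 (fail-walked)
[18] read 'e'  n0⇒n3
[19] read 'd'  n3⇒n4  ** P6@[19:19]
[20] read 'e'  n4⇒n5  ** P1@[18:20]
[21] read 'a'  n5⇒n1 (fail-walked)
[22] read 'a'  n1⇒n6  ** P2@[21:22]
[23] read 'e'  n6⇒n14
[24] read 'd'  n14⇒n15  ** P6@[24:24]
[25] read 'd'  n15⇒n16  ** P6@[25:25]
[26] read 'a'  n16⇒n17  ** P5@[21:26],P7@[23:26]
[27] read 'a'  n17⇒n6 (fail-walked)  ** P2@[26:27]
[28] read 'd'  n6⇒n2 (fail-walked)  ** P0@[27:28],P6@[28:28]
[29] read 'c'  n2⇒n11
[30] read 'a'  n11⇒n1 (fail-walked)
[31] read 'a'  n1⇒n6  ** P2@[30:31]
[32] read 'e'  n6⇒n14
[33] read 'd'  n14⇒n15  ** P6@[33:33]
[34] read 'd'  n15⇒n16  ** P6@[34:34]
[35] read 'a'  n16⇒n17  ** P5@[30:35],P7@[32:35]
[36] read 'e'  n17⇒n3 (fail-walked)
[37] read 'c'  n3⇒n0 (fail-walked)
[38] read 'c'  n0⇒n0
[39] read 'd'  n0⇒n7  ** P6@[39:39]
[40] read 'e'  n7⇒n8
[41] read 'a'  n8⇒n1 (fail-walked)
[42] read 'b'  n1⇒n0 (fail-walked)
[43] read 'd'  n0⇒n7  ** P6@[43:43]
[44] read 'e'  n7⇒n8
[45] read 'e'  n8⇒n3 (fail-walked)
[46] read 'b'  n3⇒n0 (fail-walked)
[47] read 'a'  n0⇒n1
[48] read 'd'  n1⇒n2  ** P0@[47:48],P6@[48:48]
[49] read 'e'  n2⇒n8 (fail-walked)
[50] read 'a'  n8⇒n1 (fail-walked)
[51] read 'd'  n1⇒n2  ** P0@[50:51],P6@[51:51]
[52] read 'c'  n2⇒n11
[53] read 'c'  n11⇒n12
[54] read 'b'  n12⇒n13  ** P4@[50:54]
[55] read 'a'  n13⇒n1 (fail-walked)
[56] read 'd'  n1⇒n2  ** P0@[55:56],P6@[56:56]
[57] read 'e'  n2⇒n8 (fail-walked)
[58] read 'c'  n8⇒n0 (fail-walked)
[59] read 'e'  n0⇒n3
[60] read 'd'  n3⇒n4  ** P6@[60:60]
[61] read 'd'  n4⇒n18  ** P6@[61:61]
[62] read 'a'  n18⇒n19  ** P7@[59:62]
[63] read 'e'  n19⇒n3 (fail-walked)
[64] read 'd'  n3⇒n4  ** P6@[64:64]
[65] read 'd'  n4⇒n18  ** P6@[65:65]
[66] read 'a'  n18⇒n19  ** P7@[63:66]
[67] read 'e'  n19⇒n3 (fail-walked)
[68] read 'd'  n3⇒n4  ** P6@[68:68]
[69] read 'e'  n4⇒n5  ** P1@[67:69]
[70] read 'd'  n5⇒n9 (fail-walked)  ** P6@[70:70]
[71] read 'e'  n9⇒n5 (fail-walked)  ** P1@[69:71]
[72] read 'b'  n5⇒n0 (fail-walked)

Matches: [[5,6],[6,1],[7,6],[10,2],[11,2],[12,2],[14,6],[15,6],[16,5],[16,7],[19,6],[20,1],[22,2],[24,6],[25,6],[26,5],[26,7],[27,2],[28,0],[28,6],[31,2],[33,6],[34,6],[35,5],[35,7],[39,6],[43,6],[48,0],[48,6],[51,0],[51,6],[54,4],[56,0],[56,6],[60,6],[61,6],[62,7],[64,6],[65,6],[66,7],[68,6],[69,1],[70,6],[71,1]]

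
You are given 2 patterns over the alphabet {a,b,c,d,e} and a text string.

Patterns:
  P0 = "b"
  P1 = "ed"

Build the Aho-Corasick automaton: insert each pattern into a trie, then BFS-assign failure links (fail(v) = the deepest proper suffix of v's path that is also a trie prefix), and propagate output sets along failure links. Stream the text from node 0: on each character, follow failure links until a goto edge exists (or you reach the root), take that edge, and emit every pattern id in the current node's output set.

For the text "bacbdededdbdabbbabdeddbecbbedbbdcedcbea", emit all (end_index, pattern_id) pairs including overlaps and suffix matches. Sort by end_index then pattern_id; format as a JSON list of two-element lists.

Construct AC machine:
Trie (insert patterns):
  n0 'ε': b→1 e→2
  n1 'b': ·  [P0 ends]
  n2 'e': d→3
  n3 'ed': ·  [P1 ends]

Failure links (BFS by depth):
  fail(1) 'b': from fail(0)=0 chase 'b': 0 ⇒ 0;  out={0}∪out(0)={0}
  fail(2) 'e': from fail(0)=0 chase 'e': 0 ⇒ 0;  out=∅∪out(0)=∅
  fail(3) 'ed': from fail(2)=0 chase 'd': 0 ⇒ 0;  out={1}∪out(0)={1}

Run:
pos 0 'b': at 1  ** P0@[0:0]
pos 1 'a': at 0 ·f
pos 2 'c': at 0
pos 3 'b': at 1  ** P0@[3:3]
pos 4 'd': at 0 ·f
pos 5 'e': at 2
pos 6 'd': at 3  ** P1@[5:6]
pos 7 'e': at 2 ·f
pos 8 'd': at 3  ** P1@[7:8]
pos 9 'd': at 0 ·f
pos 10 'b': at 1  ** P0@[10:10]
pos 11 'd': at 0 ·f
pos 12 'a': at 0
pos 13 'b': at 1  ** P0@[13:13]
pos 14 'b': at 1 ·f  ** P0@[14:14]
pos 15 'b': at 1 ·f  ** P0@[15:15]
pos 16 'a': at 0 ·f
pos 17 'b': at 1  ** P0@[17:17]
pos 18 'd': at 0 ·f
pos 19 'e': at 2
pos 20 'd': at 3  ** P1@[19:20]
pos 21 'd': at 0 ·f
pos 22 'b': at 1  ** P0@[22:22]
pos 23 'e': at 2 ·f
pos 24 'c': at 0 ·f
pos 25 'b': at 1  ** P0@[25:25]
pos 26 'b': at 1 ·f  ** P0@[26:26]
pos 27 'e': at 2 ·f
pos 28 'd': at 3  ** P1@[27:28]
pos 29 'b': at 1 ·f  ** P0@[29:29]
pos 30 'b': at 1 ·f  ** P0@[30:30]
pos 31 'd': at 0 ·f
pos 32 'c': at 0
pos 33 'e': at 2
pos 34 'd': at 3  ** P1@[33:34]
pos 35 'c': at 0 ·f
pos 36 'b': at 1  ** P0@[36:36]
pos 37 'e': at 2 ·f
pos 38 'a': at 0 ·f

Matches: [[0,0],[3,0],[6,1],[8,1],[10,0],[13,0],[14,0],[15,0],[17,0],[20,1],[22,0],[25,0],[26,0],[28,1],[29,0],[30,0],[34,1],[36,0]]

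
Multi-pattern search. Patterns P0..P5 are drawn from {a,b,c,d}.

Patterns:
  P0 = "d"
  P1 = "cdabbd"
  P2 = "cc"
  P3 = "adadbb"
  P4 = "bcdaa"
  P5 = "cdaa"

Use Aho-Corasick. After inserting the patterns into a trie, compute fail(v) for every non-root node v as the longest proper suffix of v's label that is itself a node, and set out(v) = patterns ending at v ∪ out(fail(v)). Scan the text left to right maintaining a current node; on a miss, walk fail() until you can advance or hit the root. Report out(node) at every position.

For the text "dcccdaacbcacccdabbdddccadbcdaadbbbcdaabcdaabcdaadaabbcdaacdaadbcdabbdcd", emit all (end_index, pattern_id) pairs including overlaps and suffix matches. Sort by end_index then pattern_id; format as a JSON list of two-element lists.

Build automaton:
Trie (insert patterns):
  0='ε' goto a→9 b→15 c→2 d→1
  1='d' goto ·  ←P0
  2='c' goto c→8 d→3
  3='cd' goto a→4
  4='cda' goto a→20 b→5
  5='cdab' goto b→6
  6='cdabb' goto d→7
  7='cdabbd' goto ·  ←P1
  8='cc' goto ·  ←P2
  9='a' goto d→10
  10='ad' goto a→11
  11='ada' goto d→12
  12='adad' goto b→13
  13='adadb' goto b→14
  14='adadbb' goto ·  ←P3
  15='b' goto c→16
  16='bc' goto d→17
  17='bcd' goto a→18
  18='bcda' goto a→19
  19='bcdaa' goto ·  ←P4
  20='cdaa' goto ·  ←P5

BFS fail/out derivation:
  fail(1) 'd': from fail(0)=0 chase 'd': 0 ⇒ 0;  out={0}∪out(0)={0}
  fail(2) 'c': from fail(0)=0 chase 'c': 0 ⇒ 0;  out=∅∪out(0)=∅
  fail(9) 'a': from fail(0)=0 chase 'a': 0 ⇒ 0;  out=∅∪out(0)=∅
  fail(15) 'b': from fail(0)=0 chase 'b': 0 ⇒ 0;  out=∅∪out(0)=∅
  fail(3) 'cd': from fail(2)=0 chase 'd': 0 ⇒ 1;  out=∅∪out(1)={0}
  fail(8) 'cc': from fail(2)=0 chase 'c': 0 ⇒ 2;  out={2}∪out(2)={2}
  fail(10) 'ad': from fail(9)=0 chase 'd': 0 ⇒ 1;  out=∅∪out(1)={0}
  fail(16) 'bc': from fail(15)=0 chase 'c': 0 ⇒ 2;  out=∅∪out(2)=∅
  fail(4) 'cda': from fail(3)=1 chase 'a': 1→0 ⇒ 9;  out=∅∪out(9)=∅
  fail(11) 'ada': from fail(10)=1 chase 'a': 1→0 ⇒ 9;  out=∅∪out(9)=∅
  fail(17) 'bcd': from fail(16)=2 chase 'd': 2 ⇒ 3;  out=∅∪out(3)={0}
  fail(5) 'cdab': from fail(4)=9 chase 'b': 9→0 ⇒ 15;  out=∅∪out(15)=∅
  fail(12) 'adad': from fail(11)=9 chase 'd': 9 ⇒ 10;  out=∅∪out(10)={0}
  fail(18) 'bcda': from fail(17)=3 chase 'a': 3 ⇒ 4;  out=∅∪out(4)=∅
  fail(20) 'cdaa': from fail(4)=9 chase 'a': 9→0 ⇒ 9;  out={5}∪out(9)={5}
  fail(6) 'cdabb': from fail(5)=15 chase 'b': 15→0 ⇒ 15;  out=∅∪out(15)=∅
  fail(13) 'adadb': from fail(12)=10 chase 'b': 10→1→0 ⇒ 15;  out=∅∪out(15)=∅
  fail(19) 'bcdaa': from fail(18)=4 chase 'a': 4 ⇒ 20;  out={4}∪out(20)={4,5}
  fail(7) 'cdabbd': from fail(6)=15 chase 'd': 15→0 ⇒ 1;  out={1}∪out(1)={0,1}
  fail(14) 'adadbb': from fail(13)=15 chase 'b': 15→0 ⇒ 15;  out={3}∪out(15)={3}

Scan:
i=0 'd': node 0→1  emit P0@[0:0]
i=1 'c': node 1→2 (fail-walked)
i=2 'c': node 2→8  emit P2@[1:2]
i=3 'c': node 8→8 (fail-walked)  emit P2@[2:3]
i=4 'd': node 8→3 (fail-walked)  emit P0@[4:4]
i=5 'a': node 3→4
i=6 'a': node 4→20  emit P5@[3:6]
i=7 'c': node 20→2 (fail-walked)
i=8 'b': node 2→15 (fail-walked)
i=9 'c': node 15→16
i=10 'a': node 16→9 (fail-walked)
i=11 'c': node 9→2 (fail-walked)
i=12 'c': node 2→8  emit P2@[11:12]
i=13 'c': node 8→8 (fail-walked)  emit P2@[12:13]
i=14 'd': node 8→3 (fail-walked)  emit P0@[14:14]
i=15 'a': node 3→4
i=16 'b': node 4→5
i=17 'b': node 5→6
i=18 'd': node 6→7  emit P0@[18:18],P1@[13:18]
i=19 'd': node 7→1 (fail-walked)  emit P0@[19:19]
i=20 'd': node 1→1 (fail-walked)  emit P0@[20:20]
i=21 'c': node 1→2 (fail-walked)
i=22 'c': node 2→8  emit P2@[21:22]
i=23 'a': node 8→9 (fail-walked)
i=24 'd': node 9→10  emit P0@[24:24]
i=25 'b': node 10→15 (fail-walked)
i=26 'c': node 15→16
i=27 'd': node 16→17  emit P0@[27:27]
i=28 'a': node 17→18
i=29 'a': node 18→19  emit P4@[25:29],P5@[26:29]
i=30 'd': node 19→10 (fail-walked)  emit P0@[30:30]
i=31 'b': node 10→15 (fail-walked)
i=32 'b': node 15→15 (fail-walked)
i=33 'b': node 15→15 (fail-walked)
i=34 'c': node 15→16
i=35 'd': node 16→17  emit P0@[35:35]
i=36 'a': node 17→18
i=37 'a': node 18→19  emit P4@[33:37],P5@[34:37]
i=38 'b': node 19→15 (fail-walked)
i=39 'c': node 15→16
i=40 'd': node 16→17  emit P0@[40:40]
i=41 'a': node 17→18
i=42 'a': node 18→19  emit P4@[38:42],P5@[39:42]
i=43 'b': node 19→15 (fail-walked)
i=44 'c': node 15→16
i=45 'd': node 16→17  emit P0@[45:45]
i=46 'a': node 17→18
i=47 'a': node 18→19  emit P4@[43:47],P5@[44:47]
i=48 'd': node 19→10 (fail-walked)  emit P0@[48:48]
i=49 'a': node 10→11
i=50 'a': node 11→9 (fail-walked)
i=51 'b': node 9→15 (fail-walked)
i=52 'b': node 15→15 (fail-walked)
i=53 'c': node 15→16
i=54 'd': node 16→17  emit P0@[54:54]
i=55 'a': node 17→18
i=56 'a': node 18→19  emit P4@[52:56],P5@[53:56]
i=57 'c': node 19→2 (fail-walked)
i=58 'd': node 2→3  emit P0@[58:58]
i=59 'a': node 3→4
i=60 'a': node 4→20  emit P5@[57:60]
i=61 'd': node 20→10 (fail-walked)  emit P0@[61:61]
i=62 'b': node 10→15 (fail-walked)
i=63 'c': node 15→16
i=64 'd': node 16→17  emit P0@[64:64]
i=65 'a': node 17→18
i=66 'b': node 18→5 (fail-walked)
i=67 'b': node 5→6
i=68 'd': node 6→7  emit P0@[68:68],P1@[63:68]
i=69 'c': node 7→2 (fail-walked)
i=70 'd': node 2→3  emit P0@[70:70]

All matches (sorted): [[0,0],[2,2],[3,2],[4,0],[6,5],[12,2],[13,2],[14,0],[18,0],[18,1],[19,0],[20,0],[22,2],[24,0],[27,0],[29,4],[29,5],[30,0],[35,0],[37,4],[37,5],[40,0],[42,4],[42,5],[45,0],[47,4],[47,5],[48,0],[54,0],[56,4],[56,5],[58,0],[60,5],[61,0],[64,0],[68,0],[68,1],[70,0]]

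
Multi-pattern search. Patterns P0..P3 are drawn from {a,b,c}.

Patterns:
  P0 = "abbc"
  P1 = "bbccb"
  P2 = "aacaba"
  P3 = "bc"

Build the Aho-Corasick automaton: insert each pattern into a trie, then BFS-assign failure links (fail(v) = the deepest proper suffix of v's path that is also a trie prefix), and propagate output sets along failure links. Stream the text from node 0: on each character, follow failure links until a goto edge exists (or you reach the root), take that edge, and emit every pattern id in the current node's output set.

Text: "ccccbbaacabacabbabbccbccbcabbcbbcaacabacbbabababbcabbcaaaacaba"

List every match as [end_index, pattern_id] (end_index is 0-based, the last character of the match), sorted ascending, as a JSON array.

Build automaton:
Trie (insert patterns):
  0='ε' goto a→1 b→5
  1='a' goto a→10 b→2
  2='ab' goto b→3
  3='abb' goto c→4
  4='abbc' goto ·  [P0 ends]
  5='b' goto b→6 c→15
  6='bb' goto c→7
  7='bbc' goto c→8
  8='bbcc' goto b→9
  9='bbccb' goto ·  [P1 ends]
  10='aa' goto c→11
  11='aac' goto a→12
  12='aaca' goto b→13
  13='aacab' goto a→14
  14='aacaba' goto ·  [P2 ends]
  15='bc' goto ·  [P3 ends]

BFS fail/out derivation:
  fail(1) 'a': from fail(0)=0 chase 'a': 0 ⇒ 0;  out=∅∪out(0)=∅
  fail(5) 'b': from fail(0)=0 chase 'b': 0 ⇒ 0;  out=∅∪out(0)=∅
  fail(2) 'ab': from fail(1)=0 chase 'b': 0 ⇒ 5;  out=∅∪out(5)=∅
  fail(6) 'bb': from fail(5)=0 chase 'b': 0 ⇒ 5;  out=∅∪out(5)=∅
  fail(10) 'aa': from fail(1)=0 chase 'a': 0 ⇒ 1;  out=∅∪out(1)=∅
  fail(15) 'bc': from fail(5)=0 chase 'c': 0 ⇒ 0;  out={3}∪out(0)={3}
  fail(3) 'abb': from fail(2)=5 chase 'b': 5 ⇒ 6;  out=∅∪out(6)=∅
  fail(7) 'bbc': from fail(6)=5 chase 'c': 5 ⇒ 15;  out=∅∪out(15)={3}
  fail(11) 'aac': from fail(10)=1 chase 'c': 1→0 ⇒ 0;  out=∅∪out(0)=∅
  fail(4) 'abbc': from fail(3)=6 chase 'c': 6 ⇒ 7;  out={0}∪out(7)={0,3}
  fail(8) 'bbcc': from fail(7)=15 chase 'c': 15→0 ⇒ 0;  out=∅∪out(0)=∅
  fail(12) 'aaca': from fail(11)=0 chase 'a': 0 ⇒ 1;  out=∅∪out(1)=∅
  fail(9) 'bbccb': from fail(8)=0 chase 'b': 0 ⇒ 5;  out={1}∪out(5)={1}
  fail(13) 'aacab': from fail(12)=1 chase 'b': 1 ⇒ 2;  out=∅∪out(2)=∅
  fail(14) 'aacaba': from fail(13)=2 chase 'a': 2→5→0 ⇒ 1;  out={2}∪out(1)={2}

Run:
[0] read 'c'  n0⇒n0
[1] read 'c'  n0⇒n0
[2] read 'c'  n0⇒n0
[3] read 'c'  n0⇒n0
[4] read 'b'  n0⇒n5
[5] read 'b'  n5⇒n6
[6] read 'a'  n6⇒n1 (via fail)
[7] read 'a'  n1⇒n10
[8] read 'c'  n10⇒n11
[9] read 'a'  n11⇒n12
[10] read 'b'  n12⇒n13
[11] read 'a'  n13⇒n14  ** P2@[6:11]
[12] read 'c'  n14⇒n0 (via fail)
[13] read 'a'  n0⇒n1
[14] read 'b'  n1⇒n2
[15] read 'b'  n2⇒n3
[16] read 'a'  n3⇒n1 (via fail)
[17] read 'b'  n1⇒n2
[18] read 'b'  n2⇒n3
[19] read 'c'  n3⇒n4  ** P0@[16:19],P3@[18:19]
[20] read 'c'  n4⇒n8 (via fail)
[21] read 'b'  n8⇒n9  ** P1@[17:21]
[22] read 'c'  n9⇒n15 (via fail)  ** P3@[21:22]
[23] read 'c'  n15⇒n0 (via fail)
[24] read 'b'  n0⇒n5
[25] read 'c'  n5⇒n15  ** P3@[24:25]
[26] read 'a'  n15⇒n1 (via fail)
[27] read 'b'  n1⇒n2
[28] read 'b'  n2⇒n3
[29] read 'c'  n3⇒n4  ** P0@[26:29],P3@[28:29]
[30] read 'b'  n4⇒n5 (via fail)
[31] read 'b'  n5⇒n6
[32] read 'c'  n6⇒n7  ** P3@[31:32]
[33] read 'a'  n7⇒n1 (via fail)
[34] read 'a'  n1⇒n10
[35] read 'c'  n10⇒n11
[36] read 'a'  n11⇒n12
[37] read 'b'  n12⇒n13
[38] read 'a'  n13⇒n14  ** P2@[33:38]
[39] read 'c'  n14⇒n0 (via fail)
[40] read 'b'  n0⇒n5
[41] read 'b'  n5⇒n6
[42] read 'a'  n6⇒n1 (via fail)
[43] read 'b'  n1⇒n2
[44] read 'a'  n2⇒n1 (via fail)
[45] read 'b'  n1⇒n2
[46] read 'a'  n2⇒n1 (via fail)
[47] read 'b'  n1⇒n2
[48] read 'b'  n2⇒n3
[49] read 'c'  n3⇒n4  ** P0@[46:49],P3@[48:49]
[50] read 'a'  n4⇒n1 (via fail)
[51] read 'b'  n1⇒n2
[52] read 'b'  n2⇒n3
[53] read 'c'  n3⇒n4  ** P0@[50:53],P3@[52:53]
[54] read 'a'  n4⇒n1 (via fail)
[55] read 'a'  n1⇒n10
[56] read 'a'  n10⇒n10 (via fail)
[57] read 'a'  n10⇒n10 (via fail)
[58] read 'c'  n10⇒n11
[59] read 'a'  n11⇒n12
[60] read 'b'  n12⇒n13
[61] read 'a'  n13⇒n14  ** P2@[56:61]

Matches: [[11,2],[19,0],[19,3],[21,1],[22,3],[25,3],[29,0],[29,3],[32,3],[38,2],[49,0],[49,3],[53,0],[53,3],[61,2]]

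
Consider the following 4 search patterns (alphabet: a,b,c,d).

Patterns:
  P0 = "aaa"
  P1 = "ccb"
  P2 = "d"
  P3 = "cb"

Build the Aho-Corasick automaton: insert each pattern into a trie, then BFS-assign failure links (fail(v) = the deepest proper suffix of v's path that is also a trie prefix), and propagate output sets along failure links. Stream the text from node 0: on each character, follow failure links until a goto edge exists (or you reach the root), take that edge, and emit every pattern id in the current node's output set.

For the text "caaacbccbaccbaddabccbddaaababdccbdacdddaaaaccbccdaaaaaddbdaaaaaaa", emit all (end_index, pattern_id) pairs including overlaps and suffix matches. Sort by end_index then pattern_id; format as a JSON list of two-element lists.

Build automaton:
Trie nodes:
  n0 'ε': a→1 c→4 d→7
  n1 'a': a→2
  n2 'aa': a→3
  n3 'aaa': ·  [P0 ends]
  n4 'c': b→8 c→5
  n5 'cc': b→6
  n6 'ccb': ·  [P1 ends]
  n7 'd': ·  [P2 ends]
  n8 'cb': ·  [P3 ends]

BFS fail/out derivation:
  n1('a'): parent n0 fail=0; on 'a' 0 → fail=0;  out ∅∪∅=∅
  n4('c'): parent n0 fail=0; on 'c' 0 → fail=0;  out ∅∪∅=∅
  n7('d'): parent n0 fail=0; on 'd' 0 → fail=0;  out {2}∪∅={2}
  n2('aa'): parent n1 fail=0; on 'a' 0 → fail=1;  out ∅∪∅=∅
  n5('cc'): parent n4 fail=0; on 'c' 0 → fail=4;  out ∅∪∅=∅
  n8('cb'): parent n4 fail=0; on 'b' 0 → fail=0;  out {3}∪∅={3}
  n3('aaa'): parent n2 fail=1; on 'a' 1 → fail=2;  out {0}∪∅={0}
  n6('ccb'): parent n5 fail=4; on 'b' 4 → fail=8;  out {1}∪{3}={1,3}

Scan:
i=0 'c': node 0→4
i=1 'a': node 4→1 (via fail)
i=2 'a': node 1→2
i=3 'a': node 2→3  emit P0@[1:3]
i=4 'c': node 3→4 (via fail)
i=5 'b': node 4→8  emit P3@[4:5]
i=6 'c': node 8→4 (via fail)
i=7 'c': node 4→5
i=8 'b': node 5→6  emit P1@[6:8],P3@[7:8]
i=9 'a': node 6→1 (via fail)
i=10 'c': node 1→4 (via fail)
i=11 'c': node 4→5
i=12 'b': node 5→6  emit P1@[10:12],P3@[11:12]
i=13 'a': node 6→1 (via fail)
i=14 'd': node 1→7 (via fail)  emit P2@[14:14]
i=15 'd': node 7→7 (via fail)  emit P2@[15:15]
i=16 'a': node 7→1 (via fail)
i=17 'b': node 1→0 (via fail)
i=18 'c': node 0→4
i=19 'c': node 4→5
i=20 'b': node 5→6  emit P1@[18:20],P3@[19:20]
i=21 'd': node 6→7 (via fail)  emit P2@[21:21]
i=22 'd': node 7→7 (via fail)  emit P2@[22:22]
i=23 'a': node 7→1 (via fail)
i=24 'a': node 1→2
i=25 'a': node 2→3  emit P0@[23:25]
i=26 'b': node 3→0 (via fail)
i=27 'a': node 0→1
i=28 'b': node 1→0 (via fail)
i=29 'd': node 0→7  emit P2@[29:29]
i=30 'c': node 7→4 (via fail)
i=31 'c': node 4→5
i=32 'b': node 5→6  emit P1@[30:32],P3@[31:32]
i=33 'd': node 6→7 (via fail)  emit P2@[33:33]
i=34 'a': node 7→1 (via fail)
i=35 'c': node 1→4 (via fail)
i=36 'd': node 4→7 (via fail)  emit P2@[36:36]
i=37 'd': node 7→7 (via fail)  emit P2@[37:37]
i=38 'd': node 7→7 (via fail)  emit P2@[38:38]
i=39 'a': node 7→1 (via fail)
i=40 'a': node 1→2
i=41 'a': node 2→3  emit P0@[39:41]
i=42 'a': node 3→3 (via fail)  emit P0@[40:42]
i=43 'c': node 3→4 (via fail)
i=44 'c': node 4→5
i=45 'b': node 5→6  emit P1@[43:45],P3@[44:45]
i=46 'c': node 6→4 (via fail)
i=47 'c': node 4→5
i=48 'd': node 5→7 (via fail)  emit P2@[48:48]
i=49 'a': node 7→1 (via fail)
i=50 'a': node 1→2
i=51 'a': node 2→3  emit P0@[49:51]
i=52 'a': node 3→3 (via fail)  emit P0@[50:52]
i=53 'a': node 3→3 (via fail)  emit P0@[51:53]
i=54 'd': node 3→7 (via fail)  emit P2@[54:54]
i=55 'd': node 7→7 (via fail)  emit P2@[55:55]
i=56 'b': node 7→0 (via fail)
i=57 'd': node 0→7  emit P2@[57:57]
i=58 'a': node 7→1 (via fail)
i=59 'a': node 1→2
i=60 'a': node 2→3  emit P0@[58:60]
i=61 'a': node 3→3 (via fail)  emit P0@[59:61]
i=62 'a': node 3→3 (via fail)  emit P0@[60:62]
i=63 'a': node 3→3 (via fail)  emit P0@[61:63]
i=64 'a': node 3→3 (via fail)  emit P0@[62:64]

Result: [[3,0],[5,3],[8,1],[8,3],[12,1],[12,3],[14,2],[15,2],[20,1],[20,3],[21,2],[22,2],[25,0],[29,2],[32,1],[32,3],[33,2],[36,2],[37,2],[38,2],[41,0],[42,0],[45,1],[45,3],[48,2],[51,0],[52,0],[53,0],[54,2],[55,2],[57,2],[60,0],[61,0],[62,0],[63,0],[64,0]]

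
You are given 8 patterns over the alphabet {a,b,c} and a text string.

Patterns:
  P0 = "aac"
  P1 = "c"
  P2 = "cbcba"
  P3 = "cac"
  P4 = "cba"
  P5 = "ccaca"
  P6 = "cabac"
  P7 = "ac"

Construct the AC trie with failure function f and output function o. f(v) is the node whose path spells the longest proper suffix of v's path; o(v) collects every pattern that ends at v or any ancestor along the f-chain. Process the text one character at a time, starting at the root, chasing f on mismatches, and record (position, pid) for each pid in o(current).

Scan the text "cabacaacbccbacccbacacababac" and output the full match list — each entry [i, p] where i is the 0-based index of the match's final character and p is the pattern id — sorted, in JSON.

Build automaton:
Trie nodes:
  0='ε' goto a→1 c→4
  1='a' goto a→2 c→19
  2='aa' goto c→3
  3='aac' goto ·  [P0 ends]
  4='c' goto a→9 b→5 c→12  [P1 ends]
  5='cb' goto a→11 c→6
  6='cbc' goto b→7
  7='cbcb' goto a→8
  8='cbcba' goto ·  [P2 ends]
  9='ca' goto b→16 c→10
  10='cac' goto ·  [P3 ends]
  11='cba' goto ·  [P4 ends]
  12='cc' goto a→13
  13='cca' goto c→14
  14='ccac' goto a→15
  15='ccaca' goto ·  [P5 ends]
  16='cab' goto a→17
  17='caba' goto c→18
  18='cabac' goto ·  [P6 ends]
  19='ac' goto ·  [P7 ends]

Failure links (BFS by depth):
  fail(1) 'a': from fail(0)=0 chase 'a': 0 ⇒ 0;  out=∅∪out(0)=∅
  fail(4) 'c': from fail(0)=0 chase 'c': 0 ⇒ 0;  out={1}∪out(0)={1}
  fail(2) 'aa': from fail(1)=0 chase 'a': 0 ⇒ 1;  out=∅∪out(1)=∅
  fail(5) 'cb': from fail(4)=0 chase 'b': 0 ⇒ 0;  out=∅∪out(0)=∅
  fail(9) 'ca': from fail(4)=0 chase 'a': 0 ⇒ 1;  out=∅∪out(1)=∅
  fail(12) 'cc': from fail(4)=0 chase 'c': 0 ⇒ 4;  out=∅∪out(4)={1}
  fail(19) 'ac': from fail(1)=0 chase 'c': 0 ⇒ 4;  out={7}∪out(4)={1,7}
  fail(3) 'aac': from fail(2)=1 chase 'c': 1 ⇒ 19;  out={0}∪out(19)={0,1,7}
  fail(6) 'cbc': from fail(5)=0 chase 'c': 0 ⇒ 4;  out=∅∪out(4)={1}
  fail(10) 'cac': from fail(9)=1 chase 'c': 1 ⇒ 19;  out={3}∪out(19)={1,3,7}
  fail(11) 'cba': from fail(5)=0 chase 'a': 0 ⇒ 1;  out={4}∪out(1)={4}
  fail(13) 'cca': from fail(12)=4 chase 'a': 4 ⇒ 9;  out=∅∪out(9)=∅
  fail(16) 'cab': from fail(9)=1 chase 'b': 1→0 ⇒ 0;  out=∅∪out(0)=∅
  fail(7) 'cbcb': from fail(6)=4 chase 'b': 4 ⇒ 5;  out=∅∪out(5)=∅
  fail(14) 'ccac': from fail(13)=9 chase 'c': 9 ⇒ 10;  out=∅∪out(10)={1,3,7}
  fail(17) 'caba': from fail(16)=0 chase 'a': 0 ⇒ 1;  out=∅∪out(1)=∅
  fail(8) 'cbcba': from fail(7)=5 chase 'a': 5 ⇒ 11;  out={2}∪out(11)={2,4}
  fail(15) 'ccaca': from fail(14)=10 chase 'a': 10→19→4 ⇒ 9;  out={5}∪out(9)={5}
  fail(18) 'cabac': from fail(17)=1 chase 'c': 1 ⇒ 19;  out={6}∪out(19)={1,6,7}

Scan:
i=0 'c': node 0→4  → match P1@[0:0]
i=1 'a': node 4→9
i=2 'b': node 9→16
i=3 'a': node 16→17
i=4 'c': node 17→18  → match P1@[4:4],P6@[0:4],P7@[3:4]
i=5 'a': node 18→9 (fail-walked)
i=6 'a': node 9→2 (fail-walked)
i=7 'c': node 2→3  → match P0@[5:7],P1@[7:7],P7@[6:7]
i=8 'b': node 3→5 (fail-walked)
i=9 'c': node 5→6  → match P1@[9:9]
i=10 'c': node 6→12 (fail-walked)  → match P1@[10:10]
i=11 'b': node 12→5 (fail-walked)
i=12 'a': node 5→11  → match P4@[10:12]
i=13 'c': node 11→19 (fail-walked)  → match P1@[13:13],P7@[12:13]
i=14 'c': node 19→12 (fail-walked)  → match P1@[14:14]
i=15 'c': node 12→12 (fail-walked)  → match P1@[15:15]
i=16 'b': node 12→5 (fail-walked)
i=17 'a': node 5→11  → match P4@[15:17]
i=18 'c': node 11→19 (fail-walked)  → match P1@[18:18],P7@[17:18]
i=19 'a': node 19→9 (fail-walked)
i=20 'c': node 9→10  → match P1@[20:20],P3@[18:20],P7@[19:20]
i=21 'a': node 10→9 (fail-walked)
i=22 'b': node 9→16
i=23 'a': node 16→17
i=24 'b': node 17→0 (fail-walked)
i=25 'a': node 0→1
i=26 'c': node 1→19  → match P1@[26:26],P7@[25:26]

Matches: [[0,1],[4,1],[4,6],[4,7],[7,0],[7,1],[7,7],[9,1],[10,1],[12,4],[13,1],[13,7],[14,1],[15,1],[17,4],[18,1],[18,7],[20,1],[20,3],[20,7],[26,1],[26,7]]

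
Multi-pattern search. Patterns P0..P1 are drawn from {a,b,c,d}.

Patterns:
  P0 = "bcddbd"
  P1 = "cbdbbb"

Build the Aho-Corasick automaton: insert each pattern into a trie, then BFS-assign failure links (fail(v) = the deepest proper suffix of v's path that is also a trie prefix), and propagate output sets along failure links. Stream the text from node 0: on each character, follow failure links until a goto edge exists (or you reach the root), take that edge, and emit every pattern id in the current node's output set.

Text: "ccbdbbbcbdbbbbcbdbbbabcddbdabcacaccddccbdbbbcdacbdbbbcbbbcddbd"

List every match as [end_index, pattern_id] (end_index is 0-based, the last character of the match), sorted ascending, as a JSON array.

Build:
Trie nodes:
  n0 'ε': b→1 c→7
  n1 'b': c→2
  n2 'bc': d→3
  n3 'bcd': d→4
  n4 'bcdd': b→5
  n5 'bcddb': d→6
  n6 'bcddbd': ·  ←P0
  n7 'c': b→8
  n8 'cb': d→9
  n9 'cbd': b→10
  n10 'cbdb': b→11
  n11 'cbdbb': b→12
  n12 'cbdbbb': ·  ←P1

Failure links (BFS by depth):
  n1('b'): parent n0 fail=0; on 'b' 0 → fail=0;  out ∅∪∅=∅
  n7('c'): parent n0 fail=0; on 'c' 0 → fail=0;  out ∅∪∅=∅
  n2('bc'): parent n1 fail=0; on 'c' 0 → fail=7;  out ∅∪∅=∅
  n8('cb'): parent n7 fail=0; on 'b' 0 → fail=1;  out ∅∪∅=∅
  n3('bcd'): parent n2 fail=7; on 'd' 7→0 → fail=0;  out ∅∪∅=∅
  n9('cbd'): parent n8 fail=1; on 'd' 1→0 → fail=0;  out ∅∪∅=∅
  n4('bcdd'): parent n3 fail=0; on 'd' 0 → fail=0;  out ∅∪∅=∅
  n10('cbdb'): parent n9 fail=0; on 'b' 0 → fail=1;  out ∅∪∅=∅
  n5('bcddb'): parent n4 fail=0; on 'b' 0 → fail=1;  out ∅∪∅=∅
  n11('cbdbb'): parent n10 fail=1; on 'b' 1→0 → fail=1;  out ∅∪∅=∅
  n6('bcddbd'): parent n5 fail=1; on 'd' 1→0 → fail=0;  out {0}∪∅={0}
  n12('cbdbbb'): parent n11 fail=1; on 'b' 1→0 → fail=1;  out {1}∪∅={1}

Scan:
[0] read 'c'  n0⇒n7
[1] read 'c'  n7⇒n7 ·f
[2] read 'b'  n7⇒n8
[3] read 'd'  n8⇒n9
[4] read 'b'  n9⇒n10
[5] read 'b'  n10⇒n11
[6] read 'b'  n11⇒n12  → match P1@[1:6]
[7] read 'c'  n12⇒n2 ·f
[8] read 'b'  n2⇒n8 ·f
[9] read 'd'  n8⇒n9
[10] read 'b'  n9⇒n10
[11] read 'b'  n10⇒n11
[12] read 'b'  n11⇒n12  → match P1@[7:12]
[13] read 'b'  n12⇒n1 ·f
[14] read 'c'  n1⇒n2
[15] read 'b'  n2⇒n8 ·f
[16] read 'd'  n8⇒n9
[17] read 'b'  n9⇒n10
[18] read 'b'  n10⇒n11
[19] read 'b'  n11⇒n12  → match P1@[14:19]
[20] read 'a'  n12⇒n0 ·f
[21] read 'b'  n0⇒n1
[22] read 'c'  n1⇒n2
[23] read 'd'  n2⇒n3
[24] read 'd'  n3⇒n4
[25] read 'b'  n4⇒n5
[26] read 'd'  n5⇒n6  → match P0@[21:26]
[27] read 'a'  n6⇒n0 ·f
[28] read 'b'  n0⇒n1
[29] read 'c'  n1⇒n2
[30] read 'a'  n2⇒n0 ·f
[31] read 'c'  n0⇒n7
[32] read 'a'  n7⇒n0 ·f
[33] read 'c'  n0⇒n7
[34] read 'c'  n7⇒n7 ·f
[35] read 'd'  n7⇒n0 ·f
[36] read 'd'  n0⇒n0
[37] read 'c'  n0⇒n7
[38] read 'c'  n7⇒n7 ·f
[39] read 'b'  n7⇒n8
[40] read 'd'  n8⇒n9
[41] read 'b'  n9⇒n10
[42] read 'b'  n10⇒n11
[43] read 'b'  n11⇒n12  → match P1@[38:43]
[44] read 'c'  n12⇒n2 ·f
[45] read 'd'  n2⇒n3
[46] read 'a'  n3⇒n0 ·f
[47] read 'c'  n0⇒n7
[48] read 'b'  n7⇒n8
[49] read 'd'  n8⇒n9
[50] read 'b'  n9⇒n10
[51] read 'b'  n10⇒n11
[52] read 'b'  n11⇒n12  → match P1@[47:52]
[53] read 'c'  n12⇒n2 ·f
[54] read 'b'  n2⇒n8 ·f
[55] read 'b'  n8⇒n1 ·f
[56] read 'b'  n1⇒n1 ·f
[57] read 'c'  n1⇒n2
[58] read 'd'  n2⇒n3
[59] read 'd'  n3⇒n4
[60] read 'b'  n4⇒n5
[61] read 'd'  n5⇒n6  → match P0@[56:61]

All matches (sorted): [[6,1],[12,1],[19,1],[26,0],[43,1],[52,1],[61,0]]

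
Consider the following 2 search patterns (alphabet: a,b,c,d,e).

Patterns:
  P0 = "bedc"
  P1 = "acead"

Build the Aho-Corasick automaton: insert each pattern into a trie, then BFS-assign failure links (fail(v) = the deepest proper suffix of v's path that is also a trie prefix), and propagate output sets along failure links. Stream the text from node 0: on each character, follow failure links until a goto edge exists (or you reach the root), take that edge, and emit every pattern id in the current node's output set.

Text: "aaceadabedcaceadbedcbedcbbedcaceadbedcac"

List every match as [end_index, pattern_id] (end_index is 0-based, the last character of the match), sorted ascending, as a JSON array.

Build automaton:
Trie nodes:
  n0 'ε': a→5 b→1
  n1 'b': e→2
  n2 'be': d→3
  n3 'bed': c→4
  n4 'bedc': ·  [P0 ends]
  n5 'a': c→6
  n6 'ac': e→7
  n7 'ace': a→8
  n8 'acea': d→9
  n9 'acead': ·  [P1 ends]

BFS fail/out derivation:
  n1('b'): parent n0 fail=0; on 'b' 0 → fail=0;  out ∅∪∅=∅
  n5('a'): parent n0 fail=0; on 'a' 0 → fail=0;  out ∅∪∅=∅
  n2('be'): parent n1 fail=0; on 'e' 0 → fail=0;  out ∅∪∅=∅
  n6('ac'): parent n5 fail=0; on 'c' 0 → fail=0;  out ∅∪∅=∅
  n3('bed'): parent n2 fail=0; on 'd' 0 → fail=0;  out ∅∪∅=∅
  n7('ace'): parent n6 fail=0; on 'e' 0 → fail=0;  out ∅∪∅=∅
  n4('bedc'): parent n3 fail=0; on 'c' 0 → fail=0;  out {0}∪∅={0}
  n8('acea'): parent n7 fail=0; on 'a' 0 → fail=5;  out ∅∪∅=∅
  n9('acead'): parent n8 fail=5; on 'd' 5→0 → fail=0;  out {1}∪∅={1}

Run:
pos 0 'a': at 5
pos 1 'a': at 5 ·f
pos 2 'c': at 6
pos 3 'e': at 7
pos 4 'a': at 8
pos 5 'd': at 9  ** P1@[1:5]
pos 6 'a': at 5 ·f
pos 7 'b': at 1 ·f
pos 8 'e': at 2
pos 9 'd': at 3
pos 10 'c': at 4  ** P0@[7:10]
pos 11 'a': at 5 ·f
pos 12 'c': at 6
pos 13 'e': at 7
pos 14 'a': at 8
pos 15 'd': at 9  ** P1@[11:15]
pos 16 'b': at 1 ·f
pos 17 'e': at 2
pos 18 'd': at 3
pos 19 'c': at 4  ** P0@[16:19]
pos 20 'b': at 1 ·f
pos 21 'e': at 2
pos 22 'd': at 3
pos 23 'c': at 4  ** P0@[20:23]
pos 24 'b': at 1 ·f
pos 25 'b': at 1 ·f
pos 26 'e': at 2
pos 27 'd': at 3
pos 28 'c': at 4  ** P0@[25:28]
pos 29 'a': at 5 ·f
pos 30 'c': at 6
pos 31 'e': at 7
pos 32 'a': at 8
pos 33 'd': at 9  ** P1@[29:33]
pos 34 'b': at 1 ·f
pos 35 'e': at 2
pos 36 'd': at 3
pos 37 'c': at 4  ** P0@[34:37]
pos 38 'a': at 5 ·f
pos 39 'c': at 6

All matches (sorted): [[5,1],[10,0],[15,1],[19,0],[23,0],[28,0],[33,1],[37,0]]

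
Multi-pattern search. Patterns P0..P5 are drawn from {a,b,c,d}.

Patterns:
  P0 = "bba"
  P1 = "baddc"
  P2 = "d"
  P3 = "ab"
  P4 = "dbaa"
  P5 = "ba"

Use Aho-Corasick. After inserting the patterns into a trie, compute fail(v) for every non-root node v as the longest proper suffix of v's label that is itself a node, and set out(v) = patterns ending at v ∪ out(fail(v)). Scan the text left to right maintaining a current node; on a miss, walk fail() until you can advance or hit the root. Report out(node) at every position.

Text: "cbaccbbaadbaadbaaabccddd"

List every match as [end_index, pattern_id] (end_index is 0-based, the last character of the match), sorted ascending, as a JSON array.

Construct AC machine:
Trie nodes:
  n0 'ε': a→9 b→1 d→8
  n1 'b': a→4 b→2
  n2 'bb': a→3
  n3 'bba': ·  [P0 ends]
  n4 'ba': d→5  [P5 ends]
  n5 'bad': d→6
  n6 'badd': c→7
  n7 'baddc': ·  [P1 ends]
  n8 'd': b→11  [P2 ends]
  n9 'a': b→10
  n10 'ab': ·  [P3 ends]
  n11 'db': a→12
  n12 'dba': a→13
  n13 'dbaa': ·  [P4 ends]

Failure links (BFS by depth):
  fail(1) 'b': from fail(0)=0 chase 'b': 0 ⇒ 0;  out=∅∪out(0)=∅
  fail(8) 'd': from fail(0)=0 chase 'd': 0 ⇒ 0;  out={2}∪out(0)={2}
  fail(9) 'a': from fail(0)=0 chase 'a': 0 ⇒ 0;  out=∅∪out(0)=∅
  fail(2) 'bb': from fail(1)=0 chase 'b': 0 ⇒ 1;  out=∅∪out(1)=∅
  fail(4) 'ba': from fail(1)=0 chase 'a': 0 ⇒ 9;  out={5}∪out(9)={5}
  fail(10) 'ab': from fail(9)=0 chase 'b': 0 ⇒ 1;  out={3}∪out(1)={3}
  fail(11) 'db': from fail(8)=0 chase 'b': 0 ⇒ 1;  out=∅∪out(1)=∅
  fail(3) 'bba': from fail(2)=1 chase 'a': 1 ⇒ 4;  out={0}∪out(4)={0,5}
  fail(5) 'bad': from fail(4)=9 chase 'd': 9→0 ⇒ 8;  out=∅∪out(8)={2}
  fail(12) 'dba': from fail(11)=1 chase 'a': 1 ⇒ 4;  out=∅∪out(4)={5}
  fail(6) 'badd': from fail(5)=8 chase 'd': 8→0 ⇒ 8;  out=∅∪out(8)={2}
  fail(13) 'dbaa': from fail(12)=4 chase 'a': 4→9→0 ⇒ 9;  out={4}∪out(9)={4}
  fail(7) 'baddc': from fail(6)=8 chase 'c': 8→0 ⇒ 0;  out={1}∪out(0)={1}

Scan:
pos 0 'c': at 0
pos 1 'b': at 1
pos 2 'a': at 4  ** P5@[1:2]
pos 3 'c': at 0 (via fail)
pos 4 'c': at 0
pos 5 'b': at 1
pos 6 'b': at 2
pos 7 'a': at 3  ** P0@[5:7],P5@[6:7]
pos 8 'a': at 9 (via fail)
pos 9 'd': at 8 (via fail)  ** P2@[9:9]
pos 10 'b': at 11
pos 11 'a': at 12  ** P5@[10:11]
pos 12 'a': at 13  ** P4@[9:12]
pos 13 'd': at 8 (via fail)  ** P2@[13:13]
pos 14 'b': at 11
pos 15 'a': at 12  ** P5@[14:15]
pos 16 'a': at 13  ** P4@[13:16]
pos 17 'a': at 9 (via fail)
pos 18 'b': at 10  ** P3@[17:18]
pos 19 'c': at 0 (via fail)
pos 20 'c': at 0
pos 21 'd': at 8  ** P2@[21:21]
pos 22 'd': at 8 (via fail)  ** P2@[22:22]
pos 23 'd': at 8 (via fail)  ** P2@[23:23]

Result: [[2,5],[7,0],[7,5],[9,2],[11,5],[12,4],[13,2],[15,5],[16,4],[18,3],[21,2],[22,2],[23,2]]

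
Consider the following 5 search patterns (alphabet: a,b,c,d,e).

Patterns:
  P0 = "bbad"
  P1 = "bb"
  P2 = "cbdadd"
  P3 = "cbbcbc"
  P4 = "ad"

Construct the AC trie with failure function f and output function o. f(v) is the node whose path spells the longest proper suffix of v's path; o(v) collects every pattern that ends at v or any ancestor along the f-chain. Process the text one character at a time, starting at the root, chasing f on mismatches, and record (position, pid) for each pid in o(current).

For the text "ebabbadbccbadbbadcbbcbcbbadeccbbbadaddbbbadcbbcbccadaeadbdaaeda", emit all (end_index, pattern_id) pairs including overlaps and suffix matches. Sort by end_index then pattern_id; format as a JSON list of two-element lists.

Construct AC machine:
Trie nodes:
  n0 'ε': a→15 b→1 c→5
  n1 'b': b→2
  n2 'bb': a→3  ←P1
  n3 'bba': d→4
  n4 'bbad': ·  ←P0
  n5 'c': b→6
  n6 'cb': b→11 d→7
  n7 'cbd': a→8
  n8 'cbda': d→9
  n9 'cbdad': d→10
  n10 'cbdadd': ·  ←P2
  n11 'cbb': c→12
  n12 'cbbc': b→13
  n13 'cbbcb': c→14
  n14 'cbbcbc': ·  ←P3
  n15 'a': d→16
  n16 'ad': ·  ←P4

Failure links (BFS by depth):
  n1('b'): parent n0 fail=0; on 'b' 0 → fail=0;  out ∅∪∅=∅
  n5('c'): parent n0 fail=0; on 'c' 0 → fail=0;  out ∅∪∅=∅
  n15('a'): parent n0 fail=0; on 'a' 0 → fail=0;  out ∅∪∅=∅
  n2('bb'): parent n1 fail=0; on 'b' 0 → fail=1;  out {1}∪∅={1}
  n6('cb'): parent n5 fail=0; on 'b' 0 → fail=1;  out ∅∪∅=∅
  n16('ad'): parent n15 fail=0; on 'd' 0 → fail=0;  out {4}∪∅={4}
  n3('bba'): parent n2 fail=1; on 'a' 1→0 → fail=15;  out ∅∪∅=∅
  n7('cbd'): parent n6 fail=1; on 'd' 1→0 → fail=0;  out ∅∪∅=∅
  n11('cbb'): parent n6 fail=1; on 'b' 1 → fail=2;  out ∅∪{1}={1}
  n4('bbad'): parent n3 fail=15; on 'd' 15 → fail=16;  out {0}∪{4}={0,4}
  n8('cbda'): parent n7 fail=0; on 'a' 0 → fail=15;  out ∅∪∅=∅
  n12('cbbc'): parent n11 fail=2; on 'c' 2→1→0 → fail=5;  out ∅∪∅=∅
  n9('cbdad'): parent n8 fail=15; on 'd' 15 → fail=16;  out ∅∪{4}={4}
  n13('cbbcb'): parent n12 fail=5; on 'b' 5 → fail=6;  out ∅∪∅=∅
  n10('cbdadd'): parent n9 fail=16; on 'd' 16→0 → fail=0;  out {2}∪∅={2}
  n14('cbbcbc'): parent n13 fail=6; on 'c' 6→1→0 → fail=5;  out {3}∪∅={3}

Run:
i=0 'e': node 0→0
i=1 'b': node 0→1
i=2 'a': node 1→15 (fail-walked)
i=3 'b': node 15→1 (fail-walked)
i=4 'b': node 1→2  emit P1@[3:4]
i=5 'a': node 2→3
i=6 'd': node 3→4  emit P0@[3:6],P4@[5:6]
i=7 'b': node 4→1 (fail-walked)
i=8 'c': node 1→5 (fail-walked)
i=9 'c': node 5→5 (fail-walked)
i=10 'b': node 5→6
i=11 'a': node 6→15 (fail-walked)
i=12 'd': node 15→16  emit P4@[11:12]
i=13 'b': node 16→1 (fail-walked)
i=14 'b': node 1→2  emit P1@[13:14]
i=15 'a': node 2→3
i=16 'd': node 3→4  emit P0@[13:16],P4@[15:16]
i=17 'c': node 4→5 (fail-walked)
i=18 'b': node 5→6
i=19 'b': node 6→11  emit P1@[18:19]
i=20 'c': node 11→12
i=21 'b': node 12→13
i=22 'c': node 13→14  emit P3@[17:22]
i=23 'b': node 14→6 (fail-walked)
i=24 'b': node 6→11  emit P1@[23:24]
i=25 'a': node 11→3 (fail-walked)
i=26 'd': node 3→4  emit P0@[23:26],P4@[25:26]
i=27 'e': node 4→0 (fail-walked)
i=28 'c': node 0→5
i=29 'c': node 5→5 (fail-walked)
i=30 'b': node 5→6
i=31 'b': node 6→11  emit P1@[30:31]
i=32 'b': node 11→2 (fail-walked)  emit P1@[31:32]
i=33 'a': node 2→3
i=34 'd': node 3→4  emit P0@[31:34],P4@[33:34]
i=35 'a': node 4→15 (fail-walked)
i=36 'd': node 15→16  emit P4@[35:36]
i=37 'd': node 16→0 (fail-walked)
i=38 'b': node 0→1
i=39 'b': node 1→2  emit P1@[38:39]
i=40 'b': node 2→2 (fail-walked)  emit P1@[39:40]
i=41 'a': node 2→3
i=42 'd': node 3→4  emit P0@[39:42],P4@[41:42]
i=43 'c': node 4→5 (fail-walked)
i=44 'b': node 5→6
i=45 'b': node 6→11  emit P1@[44:45]
i=46 'c': node 11→12
i=47 'b': node 12→13
i=48 'c': node 13→14  emit P3@[43:48]
i=49 'c': node 14→5 (fail-walked)
i=50 'a': node 5→15 (fail-walked)
i=51 'd': node 15→16  emit P4@[50:51]
i=52 'a': node 16→15 (fail-walked)
i=53 'e': node 15→0 (fail-walked)
i=54 'a': node 0→15
i=55 'd': node 15→16  emit P4@[54:55]
i=56 'b': node 16→1 (fail-walked)
i=57 'd': node 1→0 (fail-walked)
i=58 'a': node 0→15
i=59 'a': node 15→15 (fail-walked)
i=60 'e': node 15→0 (fail-walked)
i=61 'd': node 0→0
i=62 'a': node 0→15

Matches: [[4,1],[6,0],[6,4],[12,4],[14,1],[16,0],[16,4],[19,1],[22,3],[24,1],[26,0],[26,4],[31,1],[32,1],[34,0],[34,4],[36,4],[39,1],[40,1],[42,0],[42,4],[45,1],[48,3],[51,4],[55,4]]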